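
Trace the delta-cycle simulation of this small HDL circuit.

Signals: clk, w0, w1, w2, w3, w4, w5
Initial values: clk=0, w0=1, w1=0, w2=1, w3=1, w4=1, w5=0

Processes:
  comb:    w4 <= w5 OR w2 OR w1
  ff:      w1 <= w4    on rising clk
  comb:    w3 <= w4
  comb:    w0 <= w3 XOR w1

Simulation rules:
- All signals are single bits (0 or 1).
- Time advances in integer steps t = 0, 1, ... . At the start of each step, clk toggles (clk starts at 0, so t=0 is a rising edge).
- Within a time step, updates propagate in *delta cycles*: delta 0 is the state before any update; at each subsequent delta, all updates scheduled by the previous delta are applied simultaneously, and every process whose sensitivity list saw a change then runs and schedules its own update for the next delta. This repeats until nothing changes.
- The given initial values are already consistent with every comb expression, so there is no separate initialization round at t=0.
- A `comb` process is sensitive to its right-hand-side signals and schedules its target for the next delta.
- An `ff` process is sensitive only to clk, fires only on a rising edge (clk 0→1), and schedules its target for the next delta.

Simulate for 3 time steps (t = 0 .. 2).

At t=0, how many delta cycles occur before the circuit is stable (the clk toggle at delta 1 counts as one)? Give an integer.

3

t0.Δ0 clk=0 w1=0 w3=1 w0=1 w4=1 w5=0 w2=1
t0.Δ1 clk=1 w1=0 w3=1 w0=1 w4=1 w5=0 w2=1
t0.Δ2 clk=1 w1=1 w3=1 w0=1 w4=1 w5=0 w2=1
t0.Δ3 clk=1 w1=1 w3=1 w0=0 w4=1 w5=0 w2=1
t1.Δ0 clk=1 w1=1 w3=1 w0=0 w4=1 w5=0 w2=1
t1.Δ1 clk=0 w1=1 w3=1 w0=0 w4=1 w5=0 w2=1
t2.Δ0 clk=0 w1=1 w3=1 w0=0 w4=1 w5=0 w2=1
t2.Δ1 clk=1 w1=1 w3=1 w0=0 w4=1 w5=0 w2=1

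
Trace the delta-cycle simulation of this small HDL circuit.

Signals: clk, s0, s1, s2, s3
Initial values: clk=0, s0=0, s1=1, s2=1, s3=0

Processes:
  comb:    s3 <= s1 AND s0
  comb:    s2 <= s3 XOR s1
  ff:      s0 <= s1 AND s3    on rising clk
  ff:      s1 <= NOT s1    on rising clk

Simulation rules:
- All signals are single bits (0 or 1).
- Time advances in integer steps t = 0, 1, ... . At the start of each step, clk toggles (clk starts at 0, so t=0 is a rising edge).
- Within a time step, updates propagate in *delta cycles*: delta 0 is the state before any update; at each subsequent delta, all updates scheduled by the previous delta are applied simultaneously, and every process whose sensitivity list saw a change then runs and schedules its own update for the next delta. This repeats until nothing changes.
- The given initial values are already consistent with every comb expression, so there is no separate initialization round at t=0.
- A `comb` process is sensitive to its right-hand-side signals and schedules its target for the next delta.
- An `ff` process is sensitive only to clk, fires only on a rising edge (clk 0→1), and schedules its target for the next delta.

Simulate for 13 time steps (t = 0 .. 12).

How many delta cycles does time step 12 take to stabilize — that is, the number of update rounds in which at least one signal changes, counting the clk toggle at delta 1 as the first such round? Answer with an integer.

[bits: clk,s0,s3,s2,s1]
t=0: Δ0=00011 Δ1=10011 Δ2=10010 Δ3=10000 | 3Δ
t=1: Δ0=10000 Δ1=00000 | 1Δ
t=2: Δ0=00000 Δ1=10000 Δ2=10001 Δ3=10011 | 3Δ
t=3: Δ0=10011 Δ1=00011 | 1Δ
t=4: Δ0=00011 Δ1=10011 Δ2=10010 Δ3=10000 | 3Δ
t=5: Δ0=10000 Δ1=00000 | 1Δ
t=6: Δ0=00000 Δ1=10000 Δ2=10001 Δ3=10011 | 3Δ
t=7: Δ0=10011 Δ1=00011 | 1Δ
t=8: Δ0=00011 Δ1=10011 Δ2=10010 Δ3=10000 | 3Δ
t=9: Δ0=10000 Δ1=00000 | 1Δ
t=10: Δ0=00000 Δ1=10000 Δ2=10001 Δ3=10011 | 3Δ
t=11: Δ0=10011 Δ1=00011 | 1Δ
t=12: Δ0=00011 Δ1=10011 Δ2=10010 Δ3=10000 | 3Δ

3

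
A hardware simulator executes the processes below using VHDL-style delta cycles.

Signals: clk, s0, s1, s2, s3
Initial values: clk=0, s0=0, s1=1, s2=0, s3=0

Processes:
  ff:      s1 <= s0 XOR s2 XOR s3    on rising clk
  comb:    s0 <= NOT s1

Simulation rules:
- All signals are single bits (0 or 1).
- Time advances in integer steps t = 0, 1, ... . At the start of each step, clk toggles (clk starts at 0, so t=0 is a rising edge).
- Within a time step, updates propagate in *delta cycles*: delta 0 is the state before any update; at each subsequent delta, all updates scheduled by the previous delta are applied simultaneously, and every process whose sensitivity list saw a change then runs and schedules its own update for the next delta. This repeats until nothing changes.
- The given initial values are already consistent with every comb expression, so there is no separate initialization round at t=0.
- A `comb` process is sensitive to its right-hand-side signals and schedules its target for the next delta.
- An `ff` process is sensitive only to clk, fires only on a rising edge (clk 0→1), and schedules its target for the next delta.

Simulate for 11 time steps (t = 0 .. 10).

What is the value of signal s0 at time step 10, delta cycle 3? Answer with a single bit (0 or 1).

t=0 Δ0: s1=1 s3=0 s2=0 s0=0 clk=0
  Δ1: clk:0→1
  Δ2: s1:1→0
  Δ3: s0:0→1
  (3Δ to stable)
t=1 Δ0: s1=0 s3=0 s2=0 s0=1 clk=1
  Δ1: clk:1→0
  (1Δ to stable)
t=2 Δ0: s1=0 s3=0 s2=0 s0=1 clk=0
  Δ1: clk:0→1
  Δ2: s1:0→1
  Δ3: s0:1→0
  (3Δ to stable)
t=3 Δ0: s1=1 s3=0 s2=0 s0=0 clk=1
  Δ1: clk:1→0
  (1Δ to stable)
t=4 Δ0: s1=1 s3=0 s2=0 s0=0 clk=0
  Δ1: clk:0→1
  Δ2: s1:1→0
  Δ3: s0:0→1
  (3Δ to stable)
t=5 Δ0: s1=0 s3=0 s2=0 s0=1 clk=1
  Δ1: clk:1→0
  (1Δ to stable)
t=6 Δ0: s1=0 s3=0 s2=0 s0=1 clk=0
  Δ1: clk:0→1
  Δ2: s1:0→1
  Δ3: s0:1→0
  (3Δ to stable)
t=7 Δ0: s1=1 s3=0 s2=0 s0=0 clk=1
  Δ1: clk:1→0
  (1Δ to stable)
t=8 Δ0: s1=1 s3=0 s2=0 s0=0 clk=0
  Δ1: clk:0→1
  Δ2: s1:1→0
  Δ3: s0:0→1
  (3Δ to stable)
t=9 Δ0: s1=0 s3=0 s2=0 s0=1 clk=1
  Δ1: clk:1→0
  (1Δ to stable)
t=10 Δ0: s1=0 s3=0 s2=0 s0=1 clk=0
  Δ1: clk:0→1
  Δ2: s1:0→1
  Δ3: s0:1→0
  (3Δ to stable)

0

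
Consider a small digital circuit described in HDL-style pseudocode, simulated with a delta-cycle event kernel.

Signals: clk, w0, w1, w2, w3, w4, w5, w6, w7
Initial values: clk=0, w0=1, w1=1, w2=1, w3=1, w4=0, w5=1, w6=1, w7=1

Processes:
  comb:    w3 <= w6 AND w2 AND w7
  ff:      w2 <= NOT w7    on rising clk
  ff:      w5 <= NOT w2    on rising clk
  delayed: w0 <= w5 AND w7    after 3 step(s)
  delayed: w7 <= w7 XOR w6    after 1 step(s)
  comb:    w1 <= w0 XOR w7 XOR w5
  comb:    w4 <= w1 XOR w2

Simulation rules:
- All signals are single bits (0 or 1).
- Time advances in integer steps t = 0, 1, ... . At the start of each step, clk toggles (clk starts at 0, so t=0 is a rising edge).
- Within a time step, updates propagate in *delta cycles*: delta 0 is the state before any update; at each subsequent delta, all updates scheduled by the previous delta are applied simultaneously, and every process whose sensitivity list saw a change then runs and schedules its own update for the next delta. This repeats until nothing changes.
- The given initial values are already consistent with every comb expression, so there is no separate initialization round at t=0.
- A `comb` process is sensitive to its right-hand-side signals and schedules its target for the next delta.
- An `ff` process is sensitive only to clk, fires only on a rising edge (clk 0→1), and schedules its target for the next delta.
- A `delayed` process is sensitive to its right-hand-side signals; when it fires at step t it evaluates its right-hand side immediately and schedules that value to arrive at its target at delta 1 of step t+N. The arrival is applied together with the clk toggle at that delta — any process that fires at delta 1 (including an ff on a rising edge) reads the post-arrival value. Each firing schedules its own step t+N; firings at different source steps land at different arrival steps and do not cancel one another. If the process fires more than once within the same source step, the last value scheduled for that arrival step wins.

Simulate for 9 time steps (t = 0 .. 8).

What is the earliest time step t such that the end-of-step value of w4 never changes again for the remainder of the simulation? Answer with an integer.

5

[bits: w2,w3,w6,w0,clk,w1,w7,w5,w4]
t=0: Δ0=111101110 Δ1=111111110 Δ2=011111100 Δ3=001110101 Δ4=001110100 | 4Δ
t=1: Δ0=001110100 Δ1=001100100 | 1Δ
t=2: Δ0=001100100 Δ1=001110100 Δ2=001110110 Δ3=001111110 Δ4=001111111 | 4Δ
t=3: Δ0=001111111 Δ1=001001111 Δ2=001000111 Δ3=001000110 | 3Δ
t=4: Δ0=001000110 Δ1=001010110 | 1Δ
t=5: Δ0=001010110 Δ1=001100110 Δ2=001101110 Δ3=001101111 | 3Δ
t=6: Δ0=001101111 Δ1=001111111 | 1Δ
t=7: Δ0=001111111 Δ1=001101111 | 1Δ
t=8: Δ0=001101111 Δ1=001111111 | 1Δ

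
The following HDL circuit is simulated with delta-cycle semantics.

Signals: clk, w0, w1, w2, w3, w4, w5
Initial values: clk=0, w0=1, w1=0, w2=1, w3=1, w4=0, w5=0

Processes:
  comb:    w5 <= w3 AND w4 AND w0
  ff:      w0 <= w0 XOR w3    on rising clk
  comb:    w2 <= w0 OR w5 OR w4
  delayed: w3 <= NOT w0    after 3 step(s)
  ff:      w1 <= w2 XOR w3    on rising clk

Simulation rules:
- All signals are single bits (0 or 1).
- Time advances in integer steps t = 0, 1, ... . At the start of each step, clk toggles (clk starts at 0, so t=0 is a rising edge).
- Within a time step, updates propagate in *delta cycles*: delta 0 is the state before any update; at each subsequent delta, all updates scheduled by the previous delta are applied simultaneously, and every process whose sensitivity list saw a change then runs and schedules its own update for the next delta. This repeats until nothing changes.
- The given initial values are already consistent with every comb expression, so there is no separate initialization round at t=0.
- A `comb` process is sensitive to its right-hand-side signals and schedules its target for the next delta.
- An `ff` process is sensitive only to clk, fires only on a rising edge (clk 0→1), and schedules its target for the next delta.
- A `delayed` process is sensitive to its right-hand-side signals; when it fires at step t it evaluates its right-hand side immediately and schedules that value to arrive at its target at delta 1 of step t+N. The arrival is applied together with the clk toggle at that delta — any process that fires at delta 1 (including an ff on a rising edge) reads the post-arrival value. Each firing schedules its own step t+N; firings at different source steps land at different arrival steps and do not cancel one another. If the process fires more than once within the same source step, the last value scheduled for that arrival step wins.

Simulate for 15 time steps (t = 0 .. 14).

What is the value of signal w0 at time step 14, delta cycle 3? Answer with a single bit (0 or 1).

[bits: w4,w2,clk,w5,w1,w0,w3]
t=0: Δ0=0100011 Δ1=0110011 Δ2=0110001 Δ3=0010001 | 3Δ
t=1: Δ0=0010001 Δ1=0000001 | 1Δ
t=2: Δ0=0000001 Δ1=0010001 Δ2=0010111 Δ3=0110111 | 3Δ
t=3: Δ0=0110111 Δ1=0100111 | 1Δ
t=4: Δ0=0100111 Δ1=0110111 Δ2=0110001 Δ3=0010001 | 3Δ
t=5: Δ0=0010001 Δ1=0000000 | 1Δ
t=6: Δ0=0000000 Δ1=0010000 | 1Δ
t=7: Δ0=0010000 Δ1=0000001 | 1Δ
t=8: Δ0=0000001 Δ1=0010001 Δ2=0010111 Δ3=0110111 | 3Δ
t=9: Δ0=0110111 Δ1=0100111 | 1Δ
t=10: Δ0=0100111 Δ1=0110111 Δ2=0110001 Δ3=0010001 | 3Δ
t=11: Δ0=0010001 Δ1=0000000 | 1Δ
t=12: Δ0=0000000 Δ1=0010000 | 1Δ
t=13: Δ0=0010000 Δ1=0000001 | 1Δ
t=14: Δ0=0000001 Δ1=0010001 Δ2=0010111 Δ3=0110111 | 3Δ

1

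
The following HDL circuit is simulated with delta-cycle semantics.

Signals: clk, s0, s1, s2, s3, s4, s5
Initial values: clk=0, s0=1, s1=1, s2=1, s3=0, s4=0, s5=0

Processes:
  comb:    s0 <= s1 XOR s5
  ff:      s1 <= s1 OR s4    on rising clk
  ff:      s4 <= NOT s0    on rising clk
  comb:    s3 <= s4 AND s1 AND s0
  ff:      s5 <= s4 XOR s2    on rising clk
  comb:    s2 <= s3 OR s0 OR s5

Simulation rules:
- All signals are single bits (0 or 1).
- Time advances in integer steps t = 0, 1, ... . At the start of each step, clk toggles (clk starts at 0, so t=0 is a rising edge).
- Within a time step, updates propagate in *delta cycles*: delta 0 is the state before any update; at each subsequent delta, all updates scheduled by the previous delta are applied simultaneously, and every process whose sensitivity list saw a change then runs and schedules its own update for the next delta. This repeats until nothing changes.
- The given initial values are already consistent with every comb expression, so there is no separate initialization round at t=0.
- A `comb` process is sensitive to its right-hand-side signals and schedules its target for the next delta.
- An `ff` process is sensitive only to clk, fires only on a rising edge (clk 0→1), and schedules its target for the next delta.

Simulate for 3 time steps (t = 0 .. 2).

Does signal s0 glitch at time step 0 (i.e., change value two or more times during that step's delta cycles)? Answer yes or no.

no

[bits: s1,s2,s3,s5,s0,s4,clk]
t=0: Δ0=1100100 Δ1=1100101 Δ2=1101101 Δ3=1101001 | 3Δ
t=1: Δ0=1101001 Δ1=1101000 | 1Δ
t=2: Δ0=1101000 Δ1=1101001 Δ2=1101011 | 2Δ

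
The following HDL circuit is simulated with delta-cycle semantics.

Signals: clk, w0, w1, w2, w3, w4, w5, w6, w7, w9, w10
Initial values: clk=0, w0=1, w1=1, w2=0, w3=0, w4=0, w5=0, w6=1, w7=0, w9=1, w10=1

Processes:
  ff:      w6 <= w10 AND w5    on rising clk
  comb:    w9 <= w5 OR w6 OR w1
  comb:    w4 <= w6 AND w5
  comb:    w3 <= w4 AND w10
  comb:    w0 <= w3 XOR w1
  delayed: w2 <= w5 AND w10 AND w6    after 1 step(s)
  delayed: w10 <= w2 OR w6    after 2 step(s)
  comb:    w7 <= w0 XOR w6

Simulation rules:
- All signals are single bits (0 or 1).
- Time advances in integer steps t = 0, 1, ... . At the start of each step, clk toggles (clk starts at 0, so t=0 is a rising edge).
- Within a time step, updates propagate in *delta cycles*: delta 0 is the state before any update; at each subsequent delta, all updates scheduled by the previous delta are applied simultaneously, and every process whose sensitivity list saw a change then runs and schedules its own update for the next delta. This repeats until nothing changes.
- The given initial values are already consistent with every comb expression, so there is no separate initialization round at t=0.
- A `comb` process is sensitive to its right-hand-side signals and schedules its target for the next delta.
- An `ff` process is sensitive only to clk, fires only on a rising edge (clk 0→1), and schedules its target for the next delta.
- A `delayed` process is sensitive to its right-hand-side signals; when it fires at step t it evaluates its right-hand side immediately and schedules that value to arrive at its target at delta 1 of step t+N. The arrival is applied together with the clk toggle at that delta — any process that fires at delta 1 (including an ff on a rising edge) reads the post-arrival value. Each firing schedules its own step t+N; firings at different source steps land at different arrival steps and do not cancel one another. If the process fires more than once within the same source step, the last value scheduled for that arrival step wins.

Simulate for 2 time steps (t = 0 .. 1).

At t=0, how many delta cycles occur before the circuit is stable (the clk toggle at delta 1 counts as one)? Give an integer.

[bits: w10,w4,w7,clk,w0,w1,w2,w3,w9,w5,w6]
t=0: Δ0=10001100101 Δ1=10011100101 Δ2=10011100100 Δ3=10111100100 | 3Δ
t=1: Δ0=10111100100 Δ1=10101100100 | 1Δ

3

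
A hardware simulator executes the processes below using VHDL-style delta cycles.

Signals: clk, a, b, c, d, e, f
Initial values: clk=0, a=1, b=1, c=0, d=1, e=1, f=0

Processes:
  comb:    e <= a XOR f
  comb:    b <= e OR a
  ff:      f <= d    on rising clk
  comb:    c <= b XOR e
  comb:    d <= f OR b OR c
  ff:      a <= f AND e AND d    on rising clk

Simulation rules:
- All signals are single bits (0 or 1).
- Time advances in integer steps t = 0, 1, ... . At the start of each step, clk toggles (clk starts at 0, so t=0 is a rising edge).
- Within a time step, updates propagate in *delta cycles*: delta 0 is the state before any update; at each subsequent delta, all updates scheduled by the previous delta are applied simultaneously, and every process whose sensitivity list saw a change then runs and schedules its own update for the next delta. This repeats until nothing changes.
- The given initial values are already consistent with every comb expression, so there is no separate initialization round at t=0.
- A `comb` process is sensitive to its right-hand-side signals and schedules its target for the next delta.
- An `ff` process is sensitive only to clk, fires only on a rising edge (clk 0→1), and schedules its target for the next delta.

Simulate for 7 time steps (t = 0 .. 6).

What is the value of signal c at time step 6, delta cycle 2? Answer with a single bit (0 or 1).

0

t=0 Δ0: e=1 clk=0 d=1 c=0 f=0 b=1 a=1
  Δ1: clk:0→1
  Δ2: f:0→1, a:1→0
  (2Δ to stable)
t=1 Δ0: e=1 clk=1 d=1 c=0 f=1 b=1 a=0
  Δ1: clk:1→0
  (1Δ to stable)
t=2 Δ0: e=1 clk=0 d=1 c=0 f=1 b=1 a=0
  Δ1: clk:0→1
  Δ2: a:0→1
  Δ3: e:1→0
  Δ4: c:0→1
  (4Δ to stable)
t=3 Δ0: e=0 clk=1 d=1 c=1 f=1 b=1 a=1
  Δ1: clk:1→0
  (1Δ to stable)
t=4 Δ0: e=0 clk=0 d=1 c=1 f=1 b=1 a=1
  Δ1: clk:0→1
  Δ2: a:1→0
  Δ3: e:0→1, b:1→0
  Δ4: b:0→1
  Δ5: c:1→0
  (5Δ to stable)
t=5 Δ0: e=1 clk=1 d=1 c=0 f=1 b=1 a=0
  Δ1: clk:1→0
  (1Δ to stable)
t=6 Δ0: e=1 clk=0 d=1 c=0 f=1 b=1 a=0
  Δ1: clk:0→1
  Δ2: a:0→1
  Δ3: e:1→0
  Δ4: c:0→1
  (4Δ to stable)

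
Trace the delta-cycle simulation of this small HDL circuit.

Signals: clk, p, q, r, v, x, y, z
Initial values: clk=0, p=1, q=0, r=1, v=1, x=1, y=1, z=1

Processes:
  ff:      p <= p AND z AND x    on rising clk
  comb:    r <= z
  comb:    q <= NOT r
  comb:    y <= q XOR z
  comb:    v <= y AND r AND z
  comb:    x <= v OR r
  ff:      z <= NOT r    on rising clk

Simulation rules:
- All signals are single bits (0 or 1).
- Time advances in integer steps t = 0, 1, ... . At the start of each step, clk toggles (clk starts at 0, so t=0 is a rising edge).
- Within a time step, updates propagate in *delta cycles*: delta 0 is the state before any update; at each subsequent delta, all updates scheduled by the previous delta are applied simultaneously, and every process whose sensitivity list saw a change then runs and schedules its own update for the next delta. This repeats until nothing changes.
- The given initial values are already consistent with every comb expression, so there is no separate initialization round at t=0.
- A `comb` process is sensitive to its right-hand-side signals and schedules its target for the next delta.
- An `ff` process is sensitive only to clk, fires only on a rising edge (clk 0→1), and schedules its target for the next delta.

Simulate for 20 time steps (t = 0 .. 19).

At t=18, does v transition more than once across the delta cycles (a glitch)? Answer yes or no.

t0.Δ0 y=1 r=1 x=1 clk=0 p=1 z=1 v=1 q=0
t0.Δ1 y=1 r=1 x=1 clk=1 p=1 z=1 v=1 q=0
t0.Δ2 y=1 r=1 x=1 clk=1 p=1 z=0 v=1 q=0
t0.Δ3 y=0 r=0 x=1 clk=1 p=1 z=0 v=0 q=0
t0.Δ4 y=0 r=0 x=0 clk=1 p=1 z=0 v=0 q=1
t0.Δ5 y=1 r=0 x=0 clk=1 p=1 z=0 v=0 q=1
t1.Δ0 y=1 r=0 x=0 clk=1 p=1 z=0 v=0 q=1
t1.Δ1 y=1 r=0 x=0 clk=0 p=1 z=0 v=0 q=1
t2.Δ0 y=1 r=0 x=0 clk=0 p=1 z=0 v=0 q=1
t2.Δ1 y=1 r=0 x=0 clk=1 p=1 z=0 v=0 q=1
t2.Δ2 y=1 r=0 x=0 clk=1 p=0 z=1 v=0 q=1
t2.Δ3 y=0 r=1 x=0 clk=1 p=0 z=1 v=0 q=1
t2.Δ4 y=0 r=1 x=1 clk=1 p=0 z=1 v=0 q=0
t2.Δ5 y=1 r=1 x=1 clk=1 p=0 z=1 v=0 q=0
t2.Δ6 y=1 r=1 x=1 clk=1 p=0 z=1 v=1 q=0
t3.Δ0 y=1 r=1 x=1 clk=1 p=0 z=1 v=1 q=0
t3.Δ1 y=1 r=1 x=1 clk=0 p=0 z=1 v=1 q=0
t4.Δ0 y=1 r=1 x=1 clk=0 p=0 z=1 v=1 q=0
t4.Δ1 y=1 r=1 x=1 clk=1 p=0 z=1 v=1 q=0
t4.Δ2 y=1 r=1 x=1 clk=1 p=0 z=0 v=1 q=0
t4.Δ3 y=0 r=0 x=1 clk=1 p=0 z=0 v=0 q=0
t4.Δ4 y=0 r=0 x=0 clk=1 p=0 z=0 v=0 q=1
t4.Δ5 y=1 r=0 x=0 clk=1 p=0 z=0 v=0 q=1
t5.Δ0 y=1 r=0 x=0 clk=1 p=0 z=0 v=0 q=1
t5.Δ1 y=1 r=0 x=0 clk=0 p=0 z=0 v=0 q=1
t6.Δ0 y=1 r=0 x=0 clk=0 p=0 z=0 v=0 q=1
t6.Δ1 y=1 r=0 x=0 clk=1 p=0 z=0 v=0 q=1
t6.Δ2 y=1 r=0 x=0 clk=1 p=0 z=1 v=0 q=1
t6.Δ3 y=0 r=1 x=0 clk=1 p=0 z=1 v=0 q=1
t6.Δ4 y=0 r=1 x=1 clk=1 p=0 z=1 v=0 q=0
t6.Δ5 y=1 r=1 x=1 clk=1 p=0 z=1 v=0 q=0
t6.Δ6 y=1 r=1 x=1 clk=1 p=0 z=1 v=1 q=0
t7.Δ0 y=1 r=1 x=1 clk=1 p=0 z=1 v=1 q=0
t7.Δ1 y=1 r=1 x=1 clk=0 p=0 z=1 v=1 q=0
t8.Δ0 y=1 r=1 x=1 clk=0 p=0 z=1 v=1 q=0
t8.Δ1 y=1 r=1 x=1 clk=1 p=0 z=1 v=1 q=0
t8.Δ2 y=1 r=1 x=1 clk=1 p=0 z=0 v=1 q=0
t8.Δ3 y=0 r=0 x=1 clk=1 p=0 z=0 v=0 q=0
t8.Δ4 y=0 r=0 x=0 clk=1 p=0 z=0 v=0 q=1
t8.Δ5 y=1 r=0 x=0 clk=1 p=0 z=0 v=0 q=1
t9.Δ0 y=1 r=0 x=0 clk=1 p=0 z=0 v=0 q=1
t9.Δ1 y=1 r=0 x=0 clk=0 p=0 z=0 v=0 q=1
t10.Δ0 y=1 r=0 x=0 clk=0 p=0 z=0 v=0 q=1
t10.Δ1 y=1 r=0 x=0 clk=1 p=0 z=0 v=0 q=1
t10.Δ2 y=1 r=0 x=0 clk=1 p=0 z=1 v=0 q=1
t10.Δ3 y=0 r=1 x=0 clk=1 p=0 z=1 v=0 q=1
t10.Δ4 y=0 r=1 x=1 clk=1 p=0 z=1 v=0 q=0
t10.Δ5 y=1 r=1 x=1 clk=1 p=0 z=1 v=0 q=0
t10.Δ6 y=1 r=1 x=1 clk=1 p=0 z=1 v=1 q=0
t11.Δ0 y=1 r=1 x=1 clk=1 p=0 z=1 v=1 q=0
t11.Δ1 y=1 r=1 x=1 clk=0 p=0 z=1 v=1 q=0
t12.Δ0 y=1 r=1 x=1 clk=0 p=0 z=1 v=1 q=0
t12.Δ1 y=1 r=1 x=1 clk=1 p=0 z=1 v=1 q=0
t12.Δ2 y=1 r=1 x=1 clk=1 p=0 z=0 v=1 q=0
t12.Δ3 y=0 r=0 x=1 clk=1 p=0 z=0 v=0 q=0
t12.Δ4 y=0 r=0 x=0 clk=1 p=0 z=0 v=0 q=1
t12.Δ5 y=1 r=0 x=0 clk=1 p=0 z=0 v=0 q=1
t13.Δ0 y=1 r=0 x=0 clk=1 p=0 z=0 v=0 q=1
t13.Δ1 y=1 r=0 x=0 clk=0 p=0 z=0 v=0 q=1
t14.Δ0 y=1 r=0 x=0 clk=0 p=0 z=0 v=0 q=1
t14.Δ1 y=1 r=0 x=0 clk=1 p=0 z=0 v=0 q=1
t14.Δ2 y=1 r=0 x=0 clk=1 p=0 z=1 v=0 q=1
t14.Δ3 y=0 r=1 x=0 clk=1 p=0 z=1 v=0 q=1
t14.Δ4 y=0 r=1 x=1 clk=1 p=0 z=1 v=0 q=0
t14.Δ5 y=1 r=1 x=1 clk=1 p=0 z=1 v=0 q=0
t14.Δ6 y=1 r=1 x=1 clk=1 p=0 z=1 v=1 q=0
t15.Δ0 y=1 r=1 x=1 clk=1 p=0 z=1 v=1 q=0
t15.Δ1 y=1 r=1 x=1 clk=0 p=0 z=1 v=1 q=0
t16.Δ0 y=1 r=1 x=1 clk=0 p=0 z=1 v=1 q=0
t16.Δ1 y=1 r=1 x=1 clk=1 p=0 z=1 v=1 q=0
t16.Δ2 y=1 r=1 x=1 clk=1 p=0 z=0 v=1 q=0
t16.Δ3 y=0 r=0 x=1 clk=1 p=0 z=0 v=0 q=0
t16.Δ4 y=0 r=0 x=0 clk=1 p=0 z=0 v=0 q=1
t16.Δ5 y=1 r=0 x=0 clk=1 p=0 z=0 v=0 q=1
t17.Δ0 y=1 r=0 x=0 clk=1 p=0 z=0 v=0 q=1
t17.Δ1 y=1 r=0 x=0 clk=0 p=0 z=0 v=0 q=1
t18.Δ0 y=1 r=0 x=0 clk=0 p=0 z=0 v=0 q=1
t18.Δ1 y=1 r=0 x=0 clk=1 p=0 z=0 v=0 q=1
t18.Δ2 y=1 r=0 x=0 clk=1 p=0 z=1 v=0 q=1
t18.Δ3 y=0 r=1 x=0 clk=1 p=0 z=1 v=0 q=1
t18.Δ4 y=0 r=1 x=1 clk=1 p=0 z=1 v=0 q=0
t18.Δ5 y=1 r=1 x=1 clk=1 p=0 z=1 v=0 q=0
t18.Δ6 y=1 r=1 x=1 clk=1 p=0 z=1 v=1 q=0
t19.Δ0 y=1 r=1 x=1 clk=1 p=0 z=1 v=1 q=0
t19.Δ1 y=1 r=1 x=1 clk=0 p=0 z=1 v=1 q=0

no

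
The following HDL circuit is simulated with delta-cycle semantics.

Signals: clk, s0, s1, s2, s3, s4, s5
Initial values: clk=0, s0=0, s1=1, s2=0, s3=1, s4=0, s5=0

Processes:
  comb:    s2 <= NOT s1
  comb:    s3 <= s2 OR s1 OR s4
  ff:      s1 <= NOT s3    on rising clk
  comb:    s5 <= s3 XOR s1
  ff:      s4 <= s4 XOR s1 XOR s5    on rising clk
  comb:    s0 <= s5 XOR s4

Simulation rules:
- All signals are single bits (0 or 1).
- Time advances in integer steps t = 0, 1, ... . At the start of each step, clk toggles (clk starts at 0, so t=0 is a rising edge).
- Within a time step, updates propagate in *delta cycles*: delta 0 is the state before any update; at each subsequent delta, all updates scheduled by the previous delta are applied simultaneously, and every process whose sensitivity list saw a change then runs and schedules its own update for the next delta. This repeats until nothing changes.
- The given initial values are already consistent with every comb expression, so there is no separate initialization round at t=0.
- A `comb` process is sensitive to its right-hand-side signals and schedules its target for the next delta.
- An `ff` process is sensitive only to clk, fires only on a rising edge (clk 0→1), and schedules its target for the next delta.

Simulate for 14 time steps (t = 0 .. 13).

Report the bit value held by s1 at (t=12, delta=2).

0

t=0 Δ0: s3=1 s2=0 s5=0 s4=0 s0=0 clk=0 s1=1
  Δ1: clk:0→1
  Δ2: s4:0→1, s1:1→0
  Δ3: s2:0→1, s5:0→1, s0:0→1
  Δ4: s0:1→0
  (4Δ to stable)
t=1 Δ0: s3=1 s2=1 s5=1 s4=1 s0=0 clk=1 s1=0
  Δ1: clk:1→0
  (1Δ to stable)
t=2 Δ0: s3=1 s2=1 s5=1 s4=1 s0=0 clk=0 s1=0
  Δ1: clk:0→1
  Δ2: s4:1→0
  Δ3: s0:0→1
  (3Δ to stable)
t=3 Δ0: s3=1 s2=1 s5=1 s4=0 s0=1 clk=1 s1=0
  Δ1: clk:1→0
  (1Δ to stable)
t=4 Δ0: s3=1 s2=1 s5=1 s4=0 s0=1 clk=0 s1=0
  Δ1: clk:0→1
  Δ2: s4:0→1
  Δ3: s0:1→0
  (3Δ to stable)
t=5 Δ0: s3=1 s2=1 s5=1 s4=1 s0=0 clk=1 s1=0
  Δ1: clk:1→0
  (1Δ to stable)
t=6 Δ0: s3=1 s2=1 s5=1 s4=1 s0=0 clk=0 s1=0
  Δ1: clk:0→1
  Δ2: s4:1→0
  Δ3: s0:0→1
  (3Δ to stable)
t=7 Δ0: s3=1 s2=1 s5=1 s4=0 s0=1 clk=1 s1=0
  Δ1: clk:1→0
  (1Δ to stable)
t=8 Δ0: s3=1 s2=1 s5=1 s4=0 s0=1 clk=0 s1=0
  Δ1: clk:0→1
  Δ2: s4:0→1
  Δ3: s0:1→0
  (3Δ to stable)
t=9 Δ0: s3=1 s2=1 s5=1 s4=1 s0=0 clk=1 s1=0
  Δ1: clk:1→0
  (1Δ to stable)
t=10 Δ0: s3=1 s2=1 s5=1 s4=1 s0=0 clk=0 s1=0
  Δ1: clk:0→1
  Δ2: s4:1→0
  Δ3: s0:0→1
  (3Δ to stable)
t=11 Δ0: s3=1 s2=1 s5=1 s4=0 s0=1 clk=1 s1=0
  Δ1: clk:1→0
  (1Δ to stable)
t=12 Δ0: s3=1 s2=1 s5=1 s4=0 s0=1 clk=0 s1=0
  Δ1: clk:0→1
  Δ2: s4:0→1
  Δ3: s0:1→0
  (3Δ to stable)
t=13 Δ0: s3=1 s2=1 s5=1 s4=1 s0=0 clk=1 s1=0
  Δ1: clk:1→0
  (1Δ to stable)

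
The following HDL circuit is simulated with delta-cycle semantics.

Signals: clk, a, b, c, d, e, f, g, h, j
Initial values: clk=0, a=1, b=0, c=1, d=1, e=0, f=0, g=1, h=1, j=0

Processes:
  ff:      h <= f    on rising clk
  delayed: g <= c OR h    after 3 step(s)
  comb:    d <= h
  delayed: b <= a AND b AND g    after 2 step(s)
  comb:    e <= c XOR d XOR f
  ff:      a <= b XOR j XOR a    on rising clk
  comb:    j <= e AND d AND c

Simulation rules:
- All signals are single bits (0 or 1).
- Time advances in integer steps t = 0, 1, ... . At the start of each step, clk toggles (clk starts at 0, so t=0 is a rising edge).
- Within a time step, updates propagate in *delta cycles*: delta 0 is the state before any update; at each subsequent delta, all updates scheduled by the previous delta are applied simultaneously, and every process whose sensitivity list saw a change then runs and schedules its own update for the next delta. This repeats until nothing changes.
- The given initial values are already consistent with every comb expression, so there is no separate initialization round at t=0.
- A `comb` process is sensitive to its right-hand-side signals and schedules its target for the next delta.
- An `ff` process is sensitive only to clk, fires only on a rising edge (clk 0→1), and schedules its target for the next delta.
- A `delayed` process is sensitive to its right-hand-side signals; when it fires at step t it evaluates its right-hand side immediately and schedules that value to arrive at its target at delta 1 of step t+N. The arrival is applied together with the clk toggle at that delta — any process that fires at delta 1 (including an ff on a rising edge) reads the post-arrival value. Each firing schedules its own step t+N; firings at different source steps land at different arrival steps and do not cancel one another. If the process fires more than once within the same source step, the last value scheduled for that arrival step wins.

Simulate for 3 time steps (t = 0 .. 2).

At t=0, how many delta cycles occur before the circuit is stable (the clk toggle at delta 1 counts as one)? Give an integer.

[bits: a,clk,b,c,h,f,e,g,j,d]
t=0: Δ0=1001100101 Δ1=1101100101 Δ2=1101000101 Δ3=1101000100 Δ4=1101001100 | 4Δ
t=1: Δ0=1101001100 Δ1=1001001100 | 1Δ
t=2: Δ0=1001001100 Δ1=1101001100 | 1Δ

4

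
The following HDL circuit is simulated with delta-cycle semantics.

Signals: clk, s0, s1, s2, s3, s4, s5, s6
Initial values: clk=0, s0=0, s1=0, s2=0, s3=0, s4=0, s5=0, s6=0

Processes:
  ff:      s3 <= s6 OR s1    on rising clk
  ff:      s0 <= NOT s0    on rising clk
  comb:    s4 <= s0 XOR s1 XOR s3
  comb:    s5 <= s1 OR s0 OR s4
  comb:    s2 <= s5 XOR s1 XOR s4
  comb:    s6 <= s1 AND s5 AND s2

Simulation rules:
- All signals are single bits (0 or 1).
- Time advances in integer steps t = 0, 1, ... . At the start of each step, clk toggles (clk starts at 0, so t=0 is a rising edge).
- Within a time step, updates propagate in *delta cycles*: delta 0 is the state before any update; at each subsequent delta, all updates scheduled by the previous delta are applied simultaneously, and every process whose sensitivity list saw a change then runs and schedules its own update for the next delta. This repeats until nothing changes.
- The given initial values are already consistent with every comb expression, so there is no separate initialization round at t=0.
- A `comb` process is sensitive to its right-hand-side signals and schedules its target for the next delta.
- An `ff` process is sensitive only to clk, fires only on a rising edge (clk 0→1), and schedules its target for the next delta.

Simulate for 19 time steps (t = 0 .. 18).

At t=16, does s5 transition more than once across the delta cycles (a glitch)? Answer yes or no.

t0.Δ0 s6=0 s3=0 s2=0 clk=0 s4=0 s5=0 s0=0 s1=0
t0.Δ1 s6=0 s3=0 s2=0 clk=1 s4=0 s5=0 s0=0 s1=0
t0.Δ2 s6=0 s3=0 s2=0 clk=1 s4=0 s5=0 s0=1 s1=0
t0.Δ3 s6=0 s3=0 s2=0 clk=1 s4=1 s5=1 s0=1 s1=0
t1.Δ0 s6=0 s3=0 s2=0 clk=1 s4=1 s5=1 s0=1 s1=0
t1.Δ1 s6=0 s3=0 s2=0 clk=0 s4=1 s5=1 s0=1 s1=0
t2.Δ0 s6=0 s3=0 s2=0 clk=0 s4=1 s5=1 s0=1 s1=0
t2.Δ1 s6=0 s3=0 s2=0 clk=1 s4=1 s5=1 s0=1 s1=0
t2.Δ2 s6=0 s3=0 s2=0 clk=1 s4=1 s5=1 s0=0 s1=0
t2.Δ3 s6=0 s3=0 s2=0 clk=1 s4=0 s5=1 s0=0 s1=0
t2.Δ4 s6=0 s3=0 s2=1 clk=1 s4=0 s5=0 s0=0 s1=0
t2.Δ5 s6=0 s3=0 s2=0 clk=1 s4=0 s5=0 s0=0 s1=0
t3.Δ0 s6=0 s3=0 s2=0 clk=1 s4=0 s5=0 s0=0 s1=0
t3.Δ1 s6=0 s3=0 s2=0 clk=0 s4=0 s5=0 s0=0 s1=0
t4.Δ0 s6=0 s3=0 s2=0 clk=0 s4=0 s5=0 s0=0 s1=0
t4.Δ1 s6=0 s3=0 s2=0 clk=1 s4=0 s5=0 s0=0 s1=0
t4.Δ2 s6=0 s3=0 s2=0 clk=1 s4=0 s5=0 s0=1 s1=0
t4.Δ3 s6=0 s3=0 s2=0 clk=1 s4=1 s5=1 s0=1 s1=0
t5.Δ0 s6=0 s3=0 s2=0 clk=1 s4=1 s5=1 s0=1 s1=0
t5.Δ1 s6=0 s3=0 s2=0 clk=0 s4=1 s5=1 s0=1 s1=0
t6.Δ0 s6=0 s3=0 s2=0 clk=0 s4=1 s5=1 s0=1 s1=0
t6.Δ1 s6=0 s3=0 s2=0 clk=1 s4=1 s5=1 s0=1 s1=0
t6.Δ2 s6=0 s3=0 s2=0 clk=1 s4=1 s5=1 s0=0 s1=0
t6.Δ3 s6=0 s3=0 s2=0 clk=1 s4=0 s5=1 s0=0 s1=0
t6.Δ4 s6=0 s3=0 s2=1 clk=1 s4=0 s5=0 s0=0 s1=0
t6.Δ5 s6=0 s3=0 s2=0 clk=1 s4=0 s5=0 s0=0 s1=0
t7.Δ0 s6=0 s3=0 s2=0 clk=1 s4=0 s5=0 s0=0 s1=0
t7.Δ1 s6=0 s3=0 s2=0 clk=0 s4=0 s5=0 s0=0 s1=0
t8.Δ0 s6=0 s3=0 s2=0 clk=0 s4=0 s5=0 s0=0 s1=0
t8.Δ1 s6=0 s3=0 s2=0 clk=1 s4=0 s5=0 s0=0 s1=0
t8.Δ2 s6=0 s3=0 s2=0 clk=1 s4=0 s5=0 s0=1 s1=0
t8.Δ3 s6=0 s3=0 s2=0 clk=1 s4=1 s5=1 s0=1 s1=0
t9.Δ0 s6=0 s3=0 s2=0 clk=1 s4=1 s5=1 s0=1 s1=0
t9.Δ1 s6=0 s3=0 s2=0 clk=0 s4=1 s5=1 s0=1 s1=0
t10.Δ0 s6=0 s3=0 s2=0 clk=0 s4=1 s5=1 s0=1 s1=0
t10.Δ1 s6=0 s3=0 s2=0 clk=1 s4=1 s5=1 s0=1 s1=0
t10.Δ2 s6=0 s3=0 s2=0 clk=1 s4=1 s5=1 s0=0 s1=0
t10.Δ3 s6=0 s3=0 s2=0 clk=1 s4=0 s5=1 s0=0 s1=0
t10.Δ4 s6=0 s3=0 s2=1 clk=1 s4=0 s5=0 s0=0 s1=0
t10.Δ5 s6=0 s3=0 s2=0 clk=1 s4=0 s5=0 s0=0 s1=0
t11.Δ0 s6=0 s3=0 s2=0 clk=1 s4=0 s5=0 s0=0 s1=0
t11.Δ1 s6=0 s3=0 s2=0 clk=0 s4=0 s5=0 s0=0 s1=0
t12.Δ0 s6=0 s3=0 s2=0 clk=0 s4=0 s5=0 s0=0 s1=0
t12.Δ1 s6=0 s3=0 s2=0 clk=1 s4=0 s5=0 s0=0 s1=0
t12.Δ2 s6=0 s3=0 s2=0 clk=1 s4=0 s5=0 s0=1 s1=0
t12.Δ3 s6=0 s3=0 s2=0 clk=1 s4=1 s5=1 s0=1 s1=0
t13.Δ0 s6=0 s3=0 s2=0 clk=1 s4=1 s5=1 s0=1 s1=0
t13.Δ1 s6=0 s3=0 s2=0 clk=0 s4=1 s5=1 s0=1 s1=0
t14.Δ0 s6=0 s3=0 s2=0 clk=0 s4=1 s5=1 s0=1 s1=0
t14.Δ1 s6=0 s3=0 s2=0 clk=1 s4=1 s5=1 s0=1 s1=0
t14.Δ2 s6=0 s3=0 s2=0 clk=1 s4=1 s5=1 s0=0 s1=0
t14.Δ3 s6=0 s3=0 s2=0 clk=1 s4=0 s5=1 s0=0 s1=0
t14.Δ4 s6=0 s3=0 s2=1 clk=1 s4=0 s5=0 s0=0 s1=0
t14.Δ5 s6=0 s3=0 s2=0 clk=1 s4=0 s5=0 s0=0 s1=0
t15.Δ0 s6=0 s3=0 s2=0 clk=1 s4=0 s5=0 s0=0 s1=0
t15.Δ1 s6=0 s3=0 s2=0 clk=0 s4=0 s5=0 s0=0 s1=0
t16.Δ0 s6=0 s3=0 s2=0 clk=0 s4=0 s5=0 s0=0 s1=0
t16.Δ1 s6=0 s3=0 s2=0 clk=1 s4=0 s5=0 s0=0 s1=0
t16.Δ2 s6=0 s3=0 s2=0 clk=1 s4=0 s5=0 s0=1 s1=0
t16.Δ3 s6=0 s3=0 s2=0 clk=1 s4=1 s5=1 s0=1 s1=0
t17.Δ0 s6=0 s3=0 s2=0 clk=1 s4=1 s5=1 s0=1 s1=0
t17.Δ1 s6=0 s3=0 s2=0 clk=0 s4=1 s5=1 s0=1 s1=0
t18.Δ0 s6=0 s3=0 s2=0 clk=0 s4=1 s5=1 s0=1 s1=0
t18.Δ1 s6=0 s3=0 s2=0 clk=1 s4=1 s5=1 s0=1 s1=0
t18.Δ2 s6=0 s3=0 s2=0 clk=1 s4=1 s5=1 s0=0 s1=0
t18.Δ3 s6=0 s3=0 s2=0 clk=1 s4=0 s5=1 s0=0 s1=0
t18.Δ4 s6=0 s3=0 s2=1 clk=1 s4=0 s5=0 s0=0 s1=0
t18.Δ5 s6=0 s3=0 s2=0 clk=1 s4=0 s5=0 s0=0 s1=0

no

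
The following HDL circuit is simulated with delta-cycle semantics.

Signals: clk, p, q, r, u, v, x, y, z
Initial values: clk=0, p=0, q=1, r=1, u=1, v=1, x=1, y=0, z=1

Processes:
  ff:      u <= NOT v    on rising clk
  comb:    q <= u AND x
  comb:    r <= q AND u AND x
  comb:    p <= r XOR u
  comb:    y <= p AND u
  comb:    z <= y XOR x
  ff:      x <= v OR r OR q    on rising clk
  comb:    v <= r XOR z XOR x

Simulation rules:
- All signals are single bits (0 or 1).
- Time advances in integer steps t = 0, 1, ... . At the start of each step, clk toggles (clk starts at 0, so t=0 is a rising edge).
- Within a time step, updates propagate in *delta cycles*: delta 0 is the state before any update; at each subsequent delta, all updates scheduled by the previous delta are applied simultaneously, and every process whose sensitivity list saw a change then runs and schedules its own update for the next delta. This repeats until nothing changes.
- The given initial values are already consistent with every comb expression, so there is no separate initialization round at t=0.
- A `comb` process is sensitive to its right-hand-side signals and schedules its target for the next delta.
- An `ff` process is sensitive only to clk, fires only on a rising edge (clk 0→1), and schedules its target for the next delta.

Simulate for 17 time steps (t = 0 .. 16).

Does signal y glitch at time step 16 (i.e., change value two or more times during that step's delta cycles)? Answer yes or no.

no

t=0 Δ0: r=1 v=1 u=1 y=0 clk=0 z=1 p=0 q=1 x=1
  Δ1: clk:0→1
  Δ2: u:1→0
  Δ3: r:1→0, p:0→1, q:1→0
  Δ4: v:1→0, p:1→0
  (4Δ to stable)
t=1 Δ0: r=0 v=0 u=0 y=0 clk=1 z=1 p=0 q=0 x=1
  Δ1: clk:1→0
  (1Δ to stable)
t=2 Δ0: r=0 v=0 u=0 y=0 clk=0 z=1 p=0 q=0 x=1
  Δ1: clk:0→1
  Δ2: u:0→1, x:1→0
  Δ3: v:0→1, z:1→0, p:0→1
  Δ4: v:1→0, y:0→1
  Δ5: z:0→1
  Δ6: v:0→1
  (6Δ to stable)
t=3 Δ0: r=0 v=1 u=1 y=1 clk=1 z=1 p=1 q=0 x=0
  Δ1: clk:1→0
  (1Δ to stable)
t=4 Δ0: r=0 v=1 u=1 y=1 clk=0 z=1 p=1 q=0 x=0
  Δ1: clk:0→1
  Δ2: u:1→0, x:0→1
  Δ3: v:1→0, y:1→0, z:1→0, p:1→0
  Δ4: v:0→1, z:0→1
  Δ5: v:1→0
  (5Δ to stable)
t=5 Δ0: r=0 v=0 u=0 y=0 clk=1 z=1 p=0 q=0 x=1
  Δ1: clk:1→0
  (1Δ to stable)
t=6 Δ0: r=0 v=0 u=0 y=0 clk=0 z=1 p=0 q=0 x=1
  Δ1: clk:0→1
  Δ2: u:0→1, x:1→0
  Δ3: v:0→1, z:1→0, p:0→1
  Δ4: v:1→0, y:0→1
  Δ5: z:0→1
  Δ6: v:0→1
  (6Δ to stable)
t=7 Δ0: r=0 v=1 u=1 y=1 clk=1 z=1 p=1 q=0 x=0
  Δ1: clk:1→0
  (1Δ to stable)
t=8 Δ0: r=0 v=1 u=1 y=1 clk=0 z=1 p=1 q=0 x=0
  Δ1: clk:0→1
  Δ2: u:1→0, x:0→1
  Δ3: v:1→0, y:1→0, z:1→0, p:1→0
  Δ4: v:0→1, z:0→1
  Δ5: v:1→0
  (5Δ to stable)
t=9 Δ0: r=0 v=0 u=0 y=0 clk=1 z=1 p=0 q=0 x=1
  Δ1: clk:1→0
  (1Δ to stable)
t=10 Δ0: r=0 v=0 u=0 y=0 clk=0 z=1 p=0 q=0 x=1
  Δ1: clk:0→1
  Δ2: u:0→1, x:1→0
  Δ3: v:0→1, z:1→0, p:0→1
  Δ4: v:1→0, y:0→1
  Δ5: z:0→1
  Δ6: v:0→1
  (6Δ to stable)
t=11 Δ0: r=0 v=1 u=1 y=1 clk=1 z=1 p=1 q=0 x=0
  Δ1: clk:1→0
  (1Δ to stable)
t=12 Δ0: r=0 v=1 u=1 y=1 clk=0 z=1 p=1 q=0 x=0
  Δ1: clk:0→1
  Δ2: u:1→0, x:0→1
  Δ3: v:1→0, y:1→0, z:1→0, p:1→0
  Δ4: v:0→1, z:0→1
  Δ5: v:1→0
  (5Δ to stable)
t=13 Δ0: r=0 v=0 u=0 y=0 clk=1 z=1 p=0 q=0 x=1
  Δ1: clk:1→0
  (1Δ to stable)
t=14 Δ0: r=0 v=0 u=0 y=0 clk=0 z=1 p=0 q=0 x=1
  Δ1: clk:0→1
  Δ2: u:0→1, x:1→0
  Δ3: v:0→1, z:1→0, p:0→1
  Δ4: v:1→0, y:0→1
  Δ5: z:0→1
  Δ6: v:0→1
  (6Δ to stable)
t=15 Δ0: r=0 v=1 u=1 y=1 clk=1 z=1 p=1 q=0 x=0
  Δ1: clk:1→0
  (1Δ to stable)
t=16 Δ0: r=0 v=1 u=1 y=1 clk=0 z=1 p=1 q=0 x=0
  Δ1: clk:0→1
  Δ2: u:1→0, x:0→1
  Δ3: v:1→0, y:1→0, z:1→0, p:1→0
  Δ4: v:0→1, z:0→1
  Δ5: v:1→0
  (5Δ to stable)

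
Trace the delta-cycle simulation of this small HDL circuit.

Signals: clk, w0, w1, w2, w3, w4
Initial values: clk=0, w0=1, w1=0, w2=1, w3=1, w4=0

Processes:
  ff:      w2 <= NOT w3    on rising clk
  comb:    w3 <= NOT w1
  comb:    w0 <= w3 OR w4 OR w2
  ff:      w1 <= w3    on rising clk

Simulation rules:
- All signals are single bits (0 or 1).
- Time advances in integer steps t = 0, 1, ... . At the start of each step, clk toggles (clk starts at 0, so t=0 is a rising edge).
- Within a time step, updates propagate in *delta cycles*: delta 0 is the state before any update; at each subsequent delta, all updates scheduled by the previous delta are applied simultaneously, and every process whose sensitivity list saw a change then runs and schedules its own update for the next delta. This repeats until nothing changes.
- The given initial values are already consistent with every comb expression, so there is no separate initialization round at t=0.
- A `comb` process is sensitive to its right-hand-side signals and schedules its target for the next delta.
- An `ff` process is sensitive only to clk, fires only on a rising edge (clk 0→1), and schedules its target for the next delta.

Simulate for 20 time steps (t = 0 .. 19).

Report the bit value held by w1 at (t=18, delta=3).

0

[bits: w2,w1,w4,w0,w3,clk]
t=0: Δ0=100110 Δ1=100111 Δ2=010111 Δ3=010101 Δ4=010001 | 4Δ
t=1: Δ0=010001 Δ1=010000 | 1Δ
t=2: Δ0=010000 Δ1=010001 Δ2=100001 Δ3=100111 | 3Δ
t=3: Δ0=100111 Δ1=100110 | 1Δ
t=4: Δ0=100110 Δ1=100111 Δ2=010111 Δ3=010101 Δ4=010001 | 4Δ
t=5: Δ0=010001 Δ1=010000 | 1Δ
t=6: Δ0=010000 Δ1=010001 Δ2=100001 Δ3=100111 | 3Δ
t=7: Δ0=100111 Δ1=100110 | 1Δ
t=8: Δ0=100110 Δ1=100111 Δ2=010111 Δ3=010101 Δ4=010001 | 4Δ
t=9: Δ0=010001 Δ1=010000 | 1Δ
t=10: Δ0=010000 Δ1=010001 Δ2=100001 Δ3=100111 | 3Δ
t=11: Δ0=100111 Δ1=100110 | 1Δ
t=12: Δ0=100110 Δ1=100111 Δ2=010111 Δ3=010101 Δ4=010001 | 4Δ
t=13: Δ0=010001 Δ1=010000 | 1Δ
t=14: Δ0=010000 Δ1=010001 Δ2=100001 Δ3=100111 | 3Δ
t=15: Δ0=100111 Δ1=100110 | 1Δ
t=16: Δ0=100110 Δ1=100111 Δ2=010111 Δ3=010101 Δ4=010001 | 4Δ
t=17: Δ0=010001 Δ1=010000 | 1Δ
t=18: Δ0=010000 Δ1=010001 Δ2=100001 Δ3=100111 | 3Δ
t=19: Δ0=100111 Δ1=100110 | 1Δ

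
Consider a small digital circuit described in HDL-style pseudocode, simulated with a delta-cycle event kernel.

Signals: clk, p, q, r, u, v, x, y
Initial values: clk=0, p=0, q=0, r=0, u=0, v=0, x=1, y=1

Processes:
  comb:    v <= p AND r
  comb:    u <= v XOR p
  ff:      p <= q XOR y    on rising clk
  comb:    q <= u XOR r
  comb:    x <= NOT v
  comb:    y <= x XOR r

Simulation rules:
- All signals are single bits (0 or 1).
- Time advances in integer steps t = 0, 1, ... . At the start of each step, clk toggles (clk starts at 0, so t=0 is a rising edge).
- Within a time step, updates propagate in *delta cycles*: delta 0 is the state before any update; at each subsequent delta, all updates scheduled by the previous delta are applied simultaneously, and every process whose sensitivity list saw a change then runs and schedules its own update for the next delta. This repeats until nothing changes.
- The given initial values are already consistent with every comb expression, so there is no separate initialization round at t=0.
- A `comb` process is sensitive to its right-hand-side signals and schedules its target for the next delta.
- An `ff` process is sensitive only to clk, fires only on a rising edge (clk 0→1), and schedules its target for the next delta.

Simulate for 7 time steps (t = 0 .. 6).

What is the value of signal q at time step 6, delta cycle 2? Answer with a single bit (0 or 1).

t0.Δ0 y=1 u=0 p=0 x=1 clk=0 v=0 r=0 q=0
t0.Δ1 y=1 u=0 p=0 x=1 clk=1 v=0 r=0 q=0
t0.Δ2 y=1 u=0 p=1 x=1 clk=1 v=0 r=0 q=0
t0.Δ3 y=1 u=1 p=1 x=1 clk=1 v=0 r=0 q=0
t0.Δ4 y=1 u=1 p=1 x=1 clk=1 v=0 r=0 q=1
t1.Δ0 y=1 u=1 p=1 x=1 clk=1 v=0 r=0 q=1
t1.Δ1 y=1 u=1 p=1 x=1 clk=0 v=0 r=0 q=1
t2.Δ0 y=1 u=1 p=1 x=1 clk=0 v=0 r=0 q=1
t2.Δ1 y=1 u=1 p=1 x=1 clk=1 v=0 r=0 q=1
t2.Δ2 y=1 u=1 p=0 x=1 clk=1 v=0 r=0 q=1
t2.Δ3 y=1 u=0 p=0 x=1 clk=1 v=0 r=0 q=1
t2.Δ4 y=1 u=0 p=0 x=1 clk=1 v=0 r=0 q=0
t3.Δ0 y=1 u=0 p=0 x=1 clk=1 v=0 r=0 q=0
t3.Δ1 y=1 u=0 p=0 x=1 clk=0 v=0 r=0 q=0
t4.Δ0 y=1 u=0 p=0 x=1 clk=0 v=0 r=0 q=0
t4.Δ1 y=1 u=0 p=0 x=1 clk=1 v=0 r=0 q=0
t4.Δ2 y=1 u=0 p=1 x=1 clk=1 v=0 r=0 q=0
t4.Δ3 y=1 u=1 p=1 x=1 clk=1 v=0 r=0 q=0
t4.Δ4 y=1 u=1 p=1 x=1 clk=1 v=0 r=0 q=1
t5.Δ0 y=1 u=1 p=1 x=1 clk=1 v=0 r=0 q=1
t5.Δ1 y=1 u=1 p=1 x=1 clk=0 v=0 r=0 q=1
t6.Δ0 y=1 u=1 p=1 x=1 clk=0 v=0 r=0 q=1
t6.Δ1 y=1 u=1 p=1 x=1 clk=1 v=0 r=0 q=1
t6.Δ2 y=1 u=1 p=0 x=1 clk=1 v=0 r=0 q=1
t6.Δ3 y=1 u=0 p=0 x=1 clk=1 v=0 r=0 q=1
t6.Δ4 y=1 u=0 p=0 x=1 clk=1 v=0 r=0 q=0

1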